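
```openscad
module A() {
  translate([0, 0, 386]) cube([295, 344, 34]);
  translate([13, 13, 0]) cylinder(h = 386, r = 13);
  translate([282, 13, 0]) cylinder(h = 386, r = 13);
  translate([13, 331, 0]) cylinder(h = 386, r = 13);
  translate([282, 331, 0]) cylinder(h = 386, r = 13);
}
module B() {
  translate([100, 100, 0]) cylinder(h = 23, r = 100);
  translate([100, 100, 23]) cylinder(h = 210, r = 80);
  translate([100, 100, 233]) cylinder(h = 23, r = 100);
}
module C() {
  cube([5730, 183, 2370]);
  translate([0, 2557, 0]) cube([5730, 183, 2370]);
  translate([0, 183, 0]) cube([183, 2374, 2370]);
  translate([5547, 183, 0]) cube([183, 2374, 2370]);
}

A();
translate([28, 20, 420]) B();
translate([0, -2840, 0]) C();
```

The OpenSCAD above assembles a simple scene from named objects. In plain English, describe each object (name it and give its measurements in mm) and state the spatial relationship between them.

A is a simple wooden stool: a rectangular seat 295 mm (x) by 344 mm (y), 34 mm thick, top face at z = 420 mm, on four round legs, each 26 mm in diameter. The legs rest on z = 0, each leg's axis is inset half a diameter from the nearest pair of seat edges (so the leg's bounding box is flush with the corner).

B is a spool: two coaxial disc flanges of radius 100 mm and thickness 23 mm, joined by a core cylinder of radius 80 mm and height 210 mm. The lower flange rests on z = 0 and the three cylinders share a vertical axis.

C is a box-shaped house frame (walls only): outside footprint 5730×2740 mm, wall height 2370 mm, wall thickness 183 mm. The two y-facing walls run the full x-width; the two x-facing walls fit between the inner faces of the y-facing walls.

The spool is on top of the stool. The house frame is on the floor beside the stool on its −y side.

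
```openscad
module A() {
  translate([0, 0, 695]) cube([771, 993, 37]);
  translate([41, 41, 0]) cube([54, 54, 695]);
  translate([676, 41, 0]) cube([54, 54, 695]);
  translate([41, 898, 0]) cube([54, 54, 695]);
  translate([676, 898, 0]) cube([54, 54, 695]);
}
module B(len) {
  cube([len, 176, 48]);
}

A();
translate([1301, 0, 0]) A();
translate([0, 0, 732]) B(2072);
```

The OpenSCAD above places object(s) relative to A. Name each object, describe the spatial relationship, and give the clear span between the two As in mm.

A is a table. B is a beam. A beam spans the tops of two tables. The clear span between the two tables is 530 mm.

Second table starts at x = 1301; first ends at x = 771; clear span = 1301 − 771 = 530 mm.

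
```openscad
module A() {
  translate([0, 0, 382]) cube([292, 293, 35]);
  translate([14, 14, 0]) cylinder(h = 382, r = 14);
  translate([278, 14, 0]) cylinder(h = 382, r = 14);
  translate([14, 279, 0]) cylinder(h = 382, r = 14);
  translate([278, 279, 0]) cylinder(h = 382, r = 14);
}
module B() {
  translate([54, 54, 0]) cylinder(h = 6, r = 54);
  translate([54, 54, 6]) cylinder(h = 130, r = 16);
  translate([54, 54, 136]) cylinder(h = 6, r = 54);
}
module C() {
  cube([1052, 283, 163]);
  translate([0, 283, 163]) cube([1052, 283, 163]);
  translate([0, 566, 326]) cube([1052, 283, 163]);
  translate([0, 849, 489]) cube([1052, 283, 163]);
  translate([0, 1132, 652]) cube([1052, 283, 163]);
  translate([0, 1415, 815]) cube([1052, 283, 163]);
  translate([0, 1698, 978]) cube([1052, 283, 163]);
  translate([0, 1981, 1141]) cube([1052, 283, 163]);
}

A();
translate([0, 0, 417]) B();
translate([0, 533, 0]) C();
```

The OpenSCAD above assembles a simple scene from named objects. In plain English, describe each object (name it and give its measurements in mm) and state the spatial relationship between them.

A is a four-legged stool. The seat is 292×293 mm, 35 mm thick, top at z = 417 mm. It stands on four round legs, each 28 mm in diameter, from z = 0 to the seat underside, each leg's axis is inset half a diameter from the nearest pair of seat edges (so the leg's bounding box is flush with the corner).

B is a spool: two coaxial disc flanges of radius 54 mm and thickness 6 mm, joined by a core cylinder of radius 16 mm and height 130 mm. The lower flange rests on z = 0 and the three cylinders share a vertical axis.

C is a run of 8 identical solid stair steps. Each tread is 1052×283 mm and each step block is 163 mm high. Step 1 rests on the floor; step k is offset from step 1 by (k−1)×283 mm in y and (k−1)×163 mm in z.

The spool is on top of the stool. The staircase is on the floor beside the stool on its +y side.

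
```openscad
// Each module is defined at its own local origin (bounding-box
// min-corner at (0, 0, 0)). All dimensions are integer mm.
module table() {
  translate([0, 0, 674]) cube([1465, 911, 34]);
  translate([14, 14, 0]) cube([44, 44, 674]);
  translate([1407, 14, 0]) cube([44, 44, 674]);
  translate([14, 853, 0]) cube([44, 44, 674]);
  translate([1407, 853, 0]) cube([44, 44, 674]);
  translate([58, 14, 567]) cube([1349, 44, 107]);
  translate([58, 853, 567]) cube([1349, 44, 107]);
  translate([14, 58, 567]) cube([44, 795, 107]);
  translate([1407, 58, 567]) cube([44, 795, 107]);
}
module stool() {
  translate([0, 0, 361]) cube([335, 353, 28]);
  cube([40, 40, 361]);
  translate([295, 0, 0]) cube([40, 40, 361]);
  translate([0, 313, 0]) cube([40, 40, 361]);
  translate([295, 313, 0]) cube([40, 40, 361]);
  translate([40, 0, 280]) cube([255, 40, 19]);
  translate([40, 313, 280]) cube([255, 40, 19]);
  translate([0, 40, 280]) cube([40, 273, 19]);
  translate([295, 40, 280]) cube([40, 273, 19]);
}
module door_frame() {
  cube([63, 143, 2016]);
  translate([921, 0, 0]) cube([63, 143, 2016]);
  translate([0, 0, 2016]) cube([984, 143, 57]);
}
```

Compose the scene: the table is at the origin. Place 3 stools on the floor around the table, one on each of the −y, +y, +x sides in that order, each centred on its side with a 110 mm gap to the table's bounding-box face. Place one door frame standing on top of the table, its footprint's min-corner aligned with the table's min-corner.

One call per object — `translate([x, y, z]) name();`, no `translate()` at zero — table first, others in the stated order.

table();
translate([565, -463, 0]) stool();
translate([565, 1021, 0]) stool();
translate([1575, 279, 0]) stool();
translate([0, 0, 708]) door_frame();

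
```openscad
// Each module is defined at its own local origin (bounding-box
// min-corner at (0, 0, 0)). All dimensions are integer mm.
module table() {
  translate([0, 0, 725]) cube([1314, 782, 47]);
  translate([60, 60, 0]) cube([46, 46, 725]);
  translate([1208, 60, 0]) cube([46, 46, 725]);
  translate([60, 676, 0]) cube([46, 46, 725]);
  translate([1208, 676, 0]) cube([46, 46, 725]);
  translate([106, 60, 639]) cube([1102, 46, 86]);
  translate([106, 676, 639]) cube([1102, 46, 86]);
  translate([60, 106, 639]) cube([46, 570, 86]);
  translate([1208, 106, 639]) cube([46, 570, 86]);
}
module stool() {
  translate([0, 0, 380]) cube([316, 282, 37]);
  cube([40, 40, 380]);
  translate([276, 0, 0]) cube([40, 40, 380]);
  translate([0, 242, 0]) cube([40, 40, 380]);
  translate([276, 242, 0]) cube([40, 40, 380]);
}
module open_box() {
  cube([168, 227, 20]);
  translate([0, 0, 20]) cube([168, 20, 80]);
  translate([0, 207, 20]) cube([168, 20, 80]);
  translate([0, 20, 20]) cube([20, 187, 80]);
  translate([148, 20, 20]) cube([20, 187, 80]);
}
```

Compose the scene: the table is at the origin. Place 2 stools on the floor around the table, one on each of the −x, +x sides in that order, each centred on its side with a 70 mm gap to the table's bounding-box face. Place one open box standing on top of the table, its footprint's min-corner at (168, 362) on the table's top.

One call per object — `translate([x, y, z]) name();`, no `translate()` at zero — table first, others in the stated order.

table();
translate([-386, 250, 0]) stool();
translate([1384, 250, 0]) stool();
translate([168, 362, 772]) open_box();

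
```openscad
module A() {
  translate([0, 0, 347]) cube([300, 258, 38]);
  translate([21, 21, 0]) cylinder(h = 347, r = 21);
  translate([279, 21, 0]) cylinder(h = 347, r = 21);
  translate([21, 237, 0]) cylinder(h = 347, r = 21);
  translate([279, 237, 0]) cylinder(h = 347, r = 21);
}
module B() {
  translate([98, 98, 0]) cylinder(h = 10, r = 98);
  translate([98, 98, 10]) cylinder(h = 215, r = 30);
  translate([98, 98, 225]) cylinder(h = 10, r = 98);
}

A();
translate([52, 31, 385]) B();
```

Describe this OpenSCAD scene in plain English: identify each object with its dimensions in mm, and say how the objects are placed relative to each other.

A is a simple wooden stool: a rectangular seat 300 mm (x) by 258 mm (y), 38 mm thick, top face at z = 385 mm, on four round legs, each 42 mm in diameter. The legs rest on z = 0, each leg's axis is inset half a diameter from the nearest pair of seat edges (so the leg's bounding box is flush with the corner).

B is a spool: two coaxial disc flanges of radius 98 mm and thickness 10 mm, joined by a core cylinder of radius 30 mm and height 215 mm. The lower flange rests on z = 0 and the three cylinders share a vertical axis.

The spool is on top of the stool, centred.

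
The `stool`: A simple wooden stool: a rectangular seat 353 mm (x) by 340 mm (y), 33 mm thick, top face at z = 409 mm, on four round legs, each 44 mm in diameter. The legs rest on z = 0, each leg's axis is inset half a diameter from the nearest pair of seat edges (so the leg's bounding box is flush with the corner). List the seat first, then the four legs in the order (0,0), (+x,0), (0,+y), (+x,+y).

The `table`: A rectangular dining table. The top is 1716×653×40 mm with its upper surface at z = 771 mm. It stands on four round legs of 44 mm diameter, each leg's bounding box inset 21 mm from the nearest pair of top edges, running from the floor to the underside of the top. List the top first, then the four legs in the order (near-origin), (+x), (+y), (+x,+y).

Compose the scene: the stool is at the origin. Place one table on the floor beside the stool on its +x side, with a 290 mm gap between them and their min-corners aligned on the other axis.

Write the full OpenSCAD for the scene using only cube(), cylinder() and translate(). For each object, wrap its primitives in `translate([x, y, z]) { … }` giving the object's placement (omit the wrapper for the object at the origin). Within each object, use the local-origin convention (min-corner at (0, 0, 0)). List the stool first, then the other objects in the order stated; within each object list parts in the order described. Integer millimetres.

translate([0, 0, 376]) cube([353, 340, 33]);
translate([22, 22, 0]) cylinder(h = 376, r = 22);
translate([331, 22, 0]) cylinder(h = 376, r = 22);
translate([22, 318, 0]) cylinder(h = 376, r = 22);
translate([331, 318, 0]) cylinder(h = 376, r = 22);
translate([643, 0, 0]) {
  translate([0, 0, 731]) cube([1716, 653, 40]);
  translate([43, 43, 0]) cylinder(h = 731, r = 22);
  translate([1673, 43, 0]) cylinder(h = 731, r = 22);
  translate([43, 610, 0]) cylinder(h = 731, r = 22);
  translate([1673, 610, 0]) cylinder(h = 731, r = 22);
}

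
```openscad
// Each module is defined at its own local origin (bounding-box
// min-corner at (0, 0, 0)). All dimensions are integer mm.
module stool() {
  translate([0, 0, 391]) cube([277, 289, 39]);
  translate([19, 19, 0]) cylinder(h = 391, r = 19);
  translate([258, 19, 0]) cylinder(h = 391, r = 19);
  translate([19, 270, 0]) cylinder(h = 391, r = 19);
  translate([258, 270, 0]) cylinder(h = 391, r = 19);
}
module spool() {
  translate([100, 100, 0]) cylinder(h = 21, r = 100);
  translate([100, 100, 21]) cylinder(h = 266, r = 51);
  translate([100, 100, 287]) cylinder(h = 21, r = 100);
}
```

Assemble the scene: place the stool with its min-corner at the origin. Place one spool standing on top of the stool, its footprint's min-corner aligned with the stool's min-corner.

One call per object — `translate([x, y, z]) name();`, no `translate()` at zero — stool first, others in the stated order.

stool();
translate([0, 0, 430]) spool();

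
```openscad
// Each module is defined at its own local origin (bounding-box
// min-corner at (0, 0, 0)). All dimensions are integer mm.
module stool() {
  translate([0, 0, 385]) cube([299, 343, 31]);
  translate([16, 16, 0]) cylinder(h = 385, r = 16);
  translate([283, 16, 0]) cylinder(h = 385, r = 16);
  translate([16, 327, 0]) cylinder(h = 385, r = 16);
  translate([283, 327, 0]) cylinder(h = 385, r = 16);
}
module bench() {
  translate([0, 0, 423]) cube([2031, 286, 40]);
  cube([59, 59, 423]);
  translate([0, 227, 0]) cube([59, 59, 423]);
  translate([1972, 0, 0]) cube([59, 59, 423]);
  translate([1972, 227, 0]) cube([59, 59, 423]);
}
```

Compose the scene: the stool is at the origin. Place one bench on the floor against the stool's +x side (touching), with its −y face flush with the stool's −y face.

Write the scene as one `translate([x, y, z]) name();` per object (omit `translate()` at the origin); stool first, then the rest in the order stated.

stool();
translate([299, 0, 0]) bench();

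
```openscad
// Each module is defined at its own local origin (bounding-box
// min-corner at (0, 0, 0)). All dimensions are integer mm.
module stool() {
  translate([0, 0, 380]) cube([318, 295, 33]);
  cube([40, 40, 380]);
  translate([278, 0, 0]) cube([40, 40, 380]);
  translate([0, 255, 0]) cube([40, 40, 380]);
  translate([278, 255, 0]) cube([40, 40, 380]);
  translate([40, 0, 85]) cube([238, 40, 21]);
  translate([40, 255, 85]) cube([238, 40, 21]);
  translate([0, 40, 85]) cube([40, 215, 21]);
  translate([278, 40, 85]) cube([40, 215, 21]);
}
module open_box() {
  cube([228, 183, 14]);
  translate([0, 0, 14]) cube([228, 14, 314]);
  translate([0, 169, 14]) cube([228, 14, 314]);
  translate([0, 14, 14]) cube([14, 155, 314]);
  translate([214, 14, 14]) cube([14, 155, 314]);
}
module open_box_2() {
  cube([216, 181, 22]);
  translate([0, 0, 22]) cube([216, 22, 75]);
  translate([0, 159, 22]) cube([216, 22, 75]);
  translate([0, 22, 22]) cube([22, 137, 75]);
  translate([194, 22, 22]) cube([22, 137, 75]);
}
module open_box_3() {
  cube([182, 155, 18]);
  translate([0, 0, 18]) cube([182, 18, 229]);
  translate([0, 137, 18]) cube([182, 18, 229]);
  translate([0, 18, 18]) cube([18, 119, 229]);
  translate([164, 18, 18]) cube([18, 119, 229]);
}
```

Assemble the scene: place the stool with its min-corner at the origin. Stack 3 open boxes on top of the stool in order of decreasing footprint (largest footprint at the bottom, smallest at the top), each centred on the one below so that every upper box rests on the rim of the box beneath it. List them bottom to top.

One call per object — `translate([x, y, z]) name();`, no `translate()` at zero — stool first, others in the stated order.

stool();
translate([45, 56, 413]) open_box();
translate([51, 57, 741]) open_box_2();
translate([68, 70, 838]) open_box_3();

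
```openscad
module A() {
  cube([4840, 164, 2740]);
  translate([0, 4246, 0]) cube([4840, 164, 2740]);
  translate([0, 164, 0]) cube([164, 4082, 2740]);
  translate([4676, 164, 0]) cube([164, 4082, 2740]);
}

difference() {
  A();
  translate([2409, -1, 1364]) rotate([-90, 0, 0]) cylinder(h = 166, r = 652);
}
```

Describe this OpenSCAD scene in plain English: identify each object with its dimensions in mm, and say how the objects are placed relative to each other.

A is the wall frame of a small rectangular building: four walls, each 2740 mm tall and 164 mm thick, enclosing a footprint 4840 mm (x) by 4410 mm (y) outside-to-outside, with no floor or roof. The front and back walls (the −y and +y sides) span the full width; the two side walls fit between them.

The house frame has a circular hole of radius 652 mm through its front wall, centred at (x = 2409, z = 1364).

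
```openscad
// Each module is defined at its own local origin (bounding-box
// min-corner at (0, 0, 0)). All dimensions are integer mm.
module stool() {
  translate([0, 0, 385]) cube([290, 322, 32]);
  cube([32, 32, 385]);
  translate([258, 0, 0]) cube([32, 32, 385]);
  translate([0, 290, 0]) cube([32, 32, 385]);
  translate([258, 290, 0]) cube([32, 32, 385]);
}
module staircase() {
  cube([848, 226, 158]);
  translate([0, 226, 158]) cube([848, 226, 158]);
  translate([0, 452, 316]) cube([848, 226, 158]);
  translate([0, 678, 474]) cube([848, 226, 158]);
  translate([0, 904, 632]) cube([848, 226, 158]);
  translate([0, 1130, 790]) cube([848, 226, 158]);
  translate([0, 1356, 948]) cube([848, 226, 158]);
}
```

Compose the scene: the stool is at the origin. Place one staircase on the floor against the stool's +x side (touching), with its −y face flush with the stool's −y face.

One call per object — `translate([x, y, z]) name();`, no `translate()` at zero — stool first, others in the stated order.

stool();
translate([290, 0, 0]) staircase();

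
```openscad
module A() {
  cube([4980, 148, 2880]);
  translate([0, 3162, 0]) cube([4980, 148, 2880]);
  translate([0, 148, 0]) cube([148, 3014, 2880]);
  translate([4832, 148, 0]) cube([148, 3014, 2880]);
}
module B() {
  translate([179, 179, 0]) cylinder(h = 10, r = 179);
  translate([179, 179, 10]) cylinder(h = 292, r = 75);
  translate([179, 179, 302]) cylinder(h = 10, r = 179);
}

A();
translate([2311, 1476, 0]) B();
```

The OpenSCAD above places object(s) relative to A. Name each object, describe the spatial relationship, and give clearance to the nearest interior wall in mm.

A is a house frame. B is a spool. The spool sits inside the house frame, centred. The clearance to the nearest interior wall is 1328 mm.

Clearances: x = 2163, y = 1328; minimum 1328 mm.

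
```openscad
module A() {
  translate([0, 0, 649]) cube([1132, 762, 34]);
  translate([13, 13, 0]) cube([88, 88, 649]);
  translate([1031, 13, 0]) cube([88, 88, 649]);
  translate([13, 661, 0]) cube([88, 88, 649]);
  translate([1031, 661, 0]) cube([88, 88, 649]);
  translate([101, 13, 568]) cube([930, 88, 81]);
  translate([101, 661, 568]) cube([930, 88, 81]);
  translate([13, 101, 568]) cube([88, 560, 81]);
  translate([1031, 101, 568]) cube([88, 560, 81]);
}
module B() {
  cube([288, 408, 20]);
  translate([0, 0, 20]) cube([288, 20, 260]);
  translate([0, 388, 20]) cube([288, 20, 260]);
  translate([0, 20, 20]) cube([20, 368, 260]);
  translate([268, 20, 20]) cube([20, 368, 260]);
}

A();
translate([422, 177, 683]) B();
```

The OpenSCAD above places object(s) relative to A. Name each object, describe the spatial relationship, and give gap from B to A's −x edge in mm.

A is a table. B is an open box. The open box is on top of the table, centred. The gap from the open box to the table's −x edge is 422 mm.

The open box's min-x is at 422; the table's min-x is 0; gap = 422 mm.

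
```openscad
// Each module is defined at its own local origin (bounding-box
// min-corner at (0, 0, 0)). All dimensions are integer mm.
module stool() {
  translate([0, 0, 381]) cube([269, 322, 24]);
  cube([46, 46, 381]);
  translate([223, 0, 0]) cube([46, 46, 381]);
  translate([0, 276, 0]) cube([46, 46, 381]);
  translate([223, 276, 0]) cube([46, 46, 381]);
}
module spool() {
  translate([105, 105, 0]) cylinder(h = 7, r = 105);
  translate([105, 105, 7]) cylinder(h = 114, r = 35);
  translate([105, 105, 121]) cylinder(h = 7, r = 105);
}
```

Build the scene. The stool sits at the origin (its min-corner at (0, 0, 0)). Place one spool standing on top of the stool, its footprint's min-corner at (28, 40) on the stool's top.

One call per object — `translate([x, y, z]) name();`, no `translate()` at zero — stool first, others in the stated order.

stool();
translate([28, 40, 405]) spool();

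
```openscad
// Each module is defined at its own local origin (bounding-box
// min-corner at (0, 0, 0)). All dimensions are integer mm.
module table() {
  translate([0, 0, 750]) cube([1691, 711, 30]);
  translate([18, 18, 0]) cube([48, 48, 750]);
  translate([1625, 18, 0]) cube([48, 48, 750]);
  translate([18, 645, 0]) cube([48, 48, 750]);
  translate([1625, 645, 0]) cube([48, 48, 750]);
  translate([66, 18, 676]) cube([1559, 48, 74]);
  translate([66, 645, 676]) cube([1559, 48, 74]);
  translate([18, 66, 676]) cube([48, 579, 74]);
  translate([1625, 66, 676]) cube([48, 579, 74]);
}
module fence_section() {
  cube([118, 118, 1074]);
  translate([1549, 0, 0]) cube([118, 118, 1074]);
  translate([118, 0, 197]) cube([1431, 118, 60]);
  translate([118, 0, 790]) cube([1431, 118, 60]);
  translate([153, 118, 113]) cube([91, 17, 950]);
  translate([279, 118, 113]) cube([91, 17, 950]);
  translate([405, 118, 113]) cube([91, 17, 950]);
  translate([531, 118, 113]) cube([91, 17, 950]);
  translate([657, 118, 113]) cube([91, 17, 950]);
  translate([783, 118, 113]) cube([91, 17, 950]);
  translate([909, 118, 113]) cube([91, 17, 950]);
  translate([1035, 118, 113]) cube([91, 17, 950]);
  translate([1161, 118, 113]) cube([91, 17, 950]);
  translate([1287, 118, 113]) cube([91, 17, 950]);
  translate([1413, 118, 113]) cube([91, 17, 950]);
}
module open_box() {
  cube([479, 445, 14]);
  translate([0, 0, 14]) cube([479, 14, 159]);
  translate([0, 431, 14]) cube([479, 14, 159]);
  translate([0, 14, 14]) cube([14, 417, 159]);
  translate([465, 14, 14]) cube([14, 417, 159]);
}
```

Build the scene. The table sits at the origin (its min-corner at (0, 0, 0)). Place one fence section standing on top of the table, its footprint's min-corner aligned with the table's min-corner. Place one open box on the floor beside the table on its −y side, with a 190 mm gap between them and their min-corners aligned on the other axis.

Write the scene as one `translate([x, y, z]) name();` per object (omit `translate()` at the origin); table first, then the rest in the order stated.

table();
translate([0, 0, 780]) fence_section();
translate([0, -635, 0]) open_box();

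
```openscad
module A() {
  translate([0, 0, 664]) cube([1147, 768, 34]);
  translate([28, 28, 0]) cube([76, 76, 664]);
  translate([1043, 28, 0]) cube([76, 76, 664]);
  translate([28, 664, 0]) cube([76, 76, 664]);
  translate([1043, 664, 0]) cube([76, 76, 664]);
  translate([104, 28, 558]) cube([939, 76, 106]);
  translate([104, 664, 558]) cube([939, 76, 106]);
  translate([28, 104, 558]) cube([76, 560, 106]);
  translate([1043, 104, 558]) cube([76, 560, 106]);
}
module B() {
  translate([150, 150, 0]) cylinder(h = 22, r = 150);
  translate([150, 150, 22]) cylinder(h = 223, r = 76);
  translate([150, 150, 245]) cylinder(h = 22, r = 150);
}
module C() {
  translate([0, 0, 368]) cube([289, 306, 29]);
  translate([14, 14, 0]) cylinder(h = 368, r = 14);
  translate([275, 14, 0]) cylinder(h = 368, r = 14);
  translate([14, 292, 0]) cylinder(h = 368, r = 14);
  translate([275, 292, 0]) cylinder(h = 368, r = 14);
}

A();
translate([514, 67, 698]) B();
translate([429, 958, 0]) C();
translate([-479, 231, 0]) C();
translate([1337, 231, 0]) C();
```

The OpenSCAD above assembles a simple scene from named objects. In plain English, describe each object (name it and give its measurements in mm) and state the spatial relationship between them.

A is a table: top 1147 mm (x) × 768 mm (y), 34 mm thick, upper face at z = 698 mm, on four 76×76 mm square legs, each inset 28 mm from the nearest pair of top edges, running from z = 0 to the bottom of the top. Four apron rails, 76 mm thick and 106 mm tall, run between adjacent legs with their top edges flush with the underside of the top and their outer faces flush with the legs' outer faces.

B is a spool: two coaxial disc flanges of radius 150 mm and thickness 22 mm, joined by a core cylinder of radius 76 mm and height 223 mm. The lower flange rests on z = 0 and the three cylinders share a vertical axis.

C is a four-legged stool. The seat is 289×306 mm, 29 mm thick, top at z = 397 mm. It stands on four round legs, each 28 mm in diameter, from z = 0 to the seat underside, each leg's axis is inset half a diameter from the nearest pair of seat edges (so the leg's bounding box is flush with the corner).

The spool is on top of the table. Three stools sit around the table at the +y, −x, +x sides.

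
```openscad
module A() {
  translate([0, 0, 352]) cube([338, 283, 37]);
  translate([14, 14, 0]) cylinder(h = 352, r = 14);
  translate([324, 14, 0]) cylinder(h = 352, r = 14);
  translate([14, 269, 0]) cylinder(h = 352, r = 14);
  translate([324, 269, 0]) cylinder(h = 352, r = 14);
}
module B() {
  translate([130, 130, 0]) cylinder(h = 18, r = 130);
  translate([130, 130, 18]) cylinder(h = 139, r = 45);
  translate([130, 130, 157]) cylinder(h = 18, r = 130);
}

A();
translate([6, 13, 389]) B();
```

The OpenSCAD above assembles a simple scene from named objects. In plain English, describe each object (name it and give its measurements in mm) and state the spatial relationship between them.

A is a four-legged stool. The seat is a 338×283×37 mm slab whose top surface is at z = 389 mm; four round legs, each 28 mm in diameter, run from the floor (z = 0) to the underside of the seat, each leg's axis is inset half a diameter from the nearest pair of seat edges (so the leg's bounding box is flush with the corner).

B is a spool: two coaxial disc flanges of radius 130 mm and thickness 18 mm, joined by a core cylinder of radius 45 mm and height 139 mm. The lower flange rests on z = 0 and the three cylinders share a vertical axis.

The spool is on top of the stool.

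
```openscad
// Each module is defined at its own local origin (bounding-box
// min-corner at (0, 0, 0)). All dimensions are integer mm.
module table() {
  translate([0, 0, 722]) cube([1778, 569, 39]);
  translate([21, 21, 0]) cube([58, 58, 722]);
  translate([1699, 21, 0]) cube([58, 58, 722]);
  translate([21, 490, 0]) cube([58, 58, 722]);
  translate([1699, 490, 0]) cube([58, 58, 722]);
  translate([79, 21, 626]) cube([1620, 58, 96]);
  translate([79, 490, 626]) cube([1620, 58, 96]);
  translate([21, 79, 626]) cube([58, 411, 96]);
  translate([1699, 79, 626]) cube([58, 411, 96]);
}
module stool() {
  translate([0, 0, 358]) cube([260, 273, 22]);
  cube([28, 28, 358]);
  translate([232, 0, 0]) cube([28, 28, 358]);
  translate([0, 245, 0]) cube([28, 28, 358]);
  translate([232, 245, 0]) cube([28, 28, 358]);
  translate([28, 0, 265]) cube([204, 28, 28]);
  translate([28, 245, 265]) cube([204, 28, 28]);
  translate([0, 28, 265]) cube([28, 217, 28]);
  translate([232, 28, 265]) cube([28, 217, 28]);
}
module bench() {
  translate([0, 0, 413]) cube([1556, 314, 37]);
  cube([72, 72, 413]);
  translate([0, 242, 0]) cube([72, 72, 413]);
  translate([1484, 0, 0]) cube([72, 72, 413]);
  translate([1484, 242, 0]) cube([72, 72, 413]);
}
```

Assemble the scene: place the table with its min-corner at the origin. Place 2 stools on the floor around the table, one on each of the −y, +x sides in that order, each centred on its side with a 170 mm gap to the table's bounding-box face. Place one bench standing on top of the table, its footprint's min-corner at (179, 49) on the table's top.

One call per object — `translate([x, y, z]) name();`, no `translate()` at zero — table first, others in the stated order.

table();
translate([759, -443, 0]) stool();
translate([1948, 148, 0]) stool();
translate([179, 49, 761]) bench();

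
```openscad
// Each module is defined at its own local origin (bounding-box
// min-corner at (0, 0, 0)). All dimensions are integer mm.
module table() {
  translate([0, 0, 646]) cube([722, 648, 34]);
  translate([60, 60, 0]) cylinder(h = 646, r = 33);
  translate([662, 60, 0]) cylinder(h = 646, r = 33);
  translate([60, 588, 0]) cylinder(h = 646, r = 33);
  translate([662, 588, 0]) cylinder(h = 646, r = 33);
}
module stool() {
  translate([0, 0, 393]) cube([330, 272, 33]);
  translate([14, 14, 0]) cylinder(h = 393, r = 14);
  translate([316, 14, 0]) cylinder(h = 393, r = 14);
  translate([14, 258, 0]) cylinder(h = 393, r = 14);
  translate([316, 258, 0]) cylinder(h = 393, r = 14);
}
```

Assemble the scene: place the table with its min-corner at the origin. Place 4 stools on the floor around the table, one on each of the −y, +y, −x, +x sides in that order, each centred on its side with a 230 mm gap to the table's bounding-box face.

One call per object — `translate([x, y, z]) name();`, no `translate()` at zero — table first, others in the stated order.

table();
translate([196, -502, 0]) stool();
translate([196, 878, 0]) stool();
translate([-560, 188, 0]) stool();
translate([952, 188, 0]) stool();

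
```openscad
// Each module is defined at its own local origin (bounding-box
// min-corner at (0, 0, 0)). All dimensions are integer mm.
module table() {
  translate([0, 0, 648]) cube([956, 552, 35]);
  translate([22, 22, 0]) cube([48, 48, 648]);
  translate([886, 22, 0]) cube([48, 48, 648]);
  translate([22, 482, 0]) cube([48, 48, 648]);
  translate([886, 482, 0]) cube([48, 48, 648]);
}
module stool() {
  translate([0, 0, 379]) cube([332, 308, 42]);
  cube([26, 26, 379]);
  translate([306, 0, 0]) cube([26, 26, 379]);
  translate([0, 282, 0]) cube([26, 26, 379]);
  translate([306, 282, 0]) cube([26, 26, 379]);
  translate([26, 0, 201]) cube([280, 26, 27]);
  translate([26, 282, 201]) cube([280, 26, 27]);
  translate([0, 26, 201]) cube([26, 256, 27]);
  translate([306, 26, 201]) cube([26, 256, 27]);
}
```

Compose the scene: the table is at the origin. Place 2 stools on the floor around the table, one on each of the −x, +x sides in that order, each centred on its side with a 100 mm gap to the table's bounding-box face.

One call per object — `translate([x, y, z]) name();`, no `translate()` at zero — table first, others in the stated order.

table();
translate([-432, 122, 0]) stool();
translate([1056, 122, 0]) stool();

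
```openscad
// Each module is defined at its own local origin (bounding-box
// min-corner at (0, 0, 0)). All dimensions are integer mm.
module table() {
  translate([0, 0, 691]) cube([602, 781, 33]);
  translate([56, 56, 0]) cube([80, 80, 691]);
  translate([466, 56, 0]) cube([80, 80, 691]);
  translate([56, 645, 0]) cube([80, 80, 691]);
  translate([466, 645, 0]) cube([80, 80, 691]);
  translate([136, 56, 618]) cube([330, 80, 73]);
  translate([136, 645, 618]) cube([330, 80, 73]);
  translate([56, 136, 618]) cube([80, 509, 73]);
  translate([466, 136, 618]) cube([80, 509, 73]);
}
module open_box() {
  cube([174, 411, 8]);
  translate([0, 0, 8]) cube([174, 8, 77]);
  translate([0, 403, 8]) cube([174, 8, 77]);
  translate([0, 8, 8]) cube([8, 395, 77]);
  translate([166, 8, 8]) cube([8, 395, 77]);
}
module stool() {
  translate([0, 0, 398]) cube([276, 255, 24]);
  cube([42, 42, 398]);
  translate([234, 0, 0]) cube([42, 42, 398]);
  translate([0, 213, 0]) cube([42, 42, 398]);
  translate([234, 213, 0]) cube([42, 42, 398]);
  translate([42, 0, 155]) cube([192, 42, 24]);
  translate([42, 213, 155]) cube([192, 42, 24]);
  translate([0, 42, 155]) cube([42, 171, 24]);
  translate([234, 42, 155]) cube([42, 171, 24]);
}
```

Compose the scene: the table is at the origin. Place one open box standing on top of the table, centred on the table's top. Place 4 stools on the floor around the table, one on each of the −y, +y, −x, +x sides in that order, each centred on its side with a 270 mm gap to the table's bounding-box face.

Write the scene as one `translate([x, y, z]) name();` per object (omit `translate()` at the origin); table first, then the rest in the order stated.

table();
translate([214, 185, 724]) open_box();
translate([163, -525, 0]) stool();
translate([163, 1051, 0]) stool();
translate([-546, 263, 0]) stool();
translate([872, 263, 0]) stool();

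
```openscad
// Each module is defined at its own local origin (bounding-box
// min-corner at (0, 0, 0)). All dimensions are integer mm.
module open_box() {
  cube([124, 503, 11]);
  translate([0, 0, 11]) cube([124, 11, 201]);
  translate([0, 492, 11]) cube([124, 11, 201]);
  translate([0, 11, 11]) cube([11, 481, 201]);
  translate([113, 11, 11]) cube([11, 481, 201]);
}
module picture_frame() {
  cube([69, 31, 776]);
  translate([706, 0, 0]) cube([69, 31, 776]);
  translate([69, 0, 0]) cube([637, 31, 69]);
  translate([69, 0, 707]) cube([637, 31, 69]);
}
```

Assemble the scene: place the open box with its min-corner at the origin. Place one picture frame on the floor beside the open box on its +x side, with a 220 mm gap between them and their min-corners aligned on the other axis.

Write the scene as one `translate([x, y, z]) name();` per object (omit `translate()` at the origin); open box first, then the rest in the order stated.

open_box();
translate([344, 0, 0]) picture_frame();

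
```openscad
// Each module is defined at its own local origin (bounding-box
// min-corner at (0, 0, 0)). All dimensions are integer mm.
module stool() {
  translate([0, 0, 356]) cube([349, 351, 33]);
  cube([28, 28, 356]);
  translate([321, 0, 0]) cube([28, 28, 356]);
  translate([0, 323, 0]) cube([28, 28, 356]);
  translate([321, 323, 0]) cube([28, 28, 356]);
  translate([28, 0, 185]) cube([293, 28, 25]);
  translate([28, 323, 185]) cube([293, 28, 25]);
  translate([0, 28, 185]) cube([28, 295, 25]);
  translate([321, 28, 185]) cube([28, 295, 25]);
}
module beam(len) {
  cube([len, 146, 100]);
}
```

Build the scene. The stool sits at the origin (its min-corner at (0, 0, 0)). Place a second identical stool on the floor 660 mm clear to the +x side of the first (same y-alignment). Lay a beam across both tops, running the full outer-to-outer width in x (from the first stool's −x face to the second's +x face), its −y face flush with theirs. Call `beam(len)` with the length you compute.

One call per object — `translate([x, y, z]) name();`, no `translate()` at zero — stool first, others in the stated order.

stool();
translate([1009, 0, 0]) stool();
translate([0, 0, 389]) beam(1358);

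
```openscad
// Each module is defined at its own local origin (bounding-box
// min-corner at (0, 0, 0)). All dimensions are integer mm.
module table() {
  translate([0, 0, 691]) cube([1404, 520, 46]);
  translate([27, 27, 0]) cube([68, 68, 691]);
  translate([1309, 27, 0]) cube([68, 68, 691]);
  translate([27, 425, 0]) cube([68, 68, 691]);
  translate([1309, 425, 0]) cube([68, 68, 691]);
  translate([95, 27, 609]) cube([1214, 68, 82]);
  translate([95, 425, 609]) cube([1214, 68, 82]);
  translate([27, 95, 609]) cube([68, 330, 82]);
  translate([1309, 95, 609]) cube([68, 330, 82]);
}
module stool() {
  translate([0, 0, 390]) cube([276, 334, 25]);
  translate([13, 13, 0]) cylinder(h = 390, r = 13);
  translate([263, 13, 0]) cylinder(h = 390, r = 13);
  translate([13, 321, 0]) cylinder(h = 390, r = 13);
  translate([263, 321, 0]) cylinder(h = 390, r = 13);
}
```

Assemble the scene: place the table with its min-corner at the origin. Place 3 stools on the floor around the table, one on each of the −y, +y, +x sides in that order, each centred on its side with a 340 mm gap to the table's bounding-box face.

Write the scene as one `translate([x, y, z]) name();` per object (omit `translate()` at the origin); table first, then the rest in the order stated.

table();
translate([564, -674, 0]) stool();
translate([564, 860, 0]) stool();
translate([1744, 93, 0]) stool();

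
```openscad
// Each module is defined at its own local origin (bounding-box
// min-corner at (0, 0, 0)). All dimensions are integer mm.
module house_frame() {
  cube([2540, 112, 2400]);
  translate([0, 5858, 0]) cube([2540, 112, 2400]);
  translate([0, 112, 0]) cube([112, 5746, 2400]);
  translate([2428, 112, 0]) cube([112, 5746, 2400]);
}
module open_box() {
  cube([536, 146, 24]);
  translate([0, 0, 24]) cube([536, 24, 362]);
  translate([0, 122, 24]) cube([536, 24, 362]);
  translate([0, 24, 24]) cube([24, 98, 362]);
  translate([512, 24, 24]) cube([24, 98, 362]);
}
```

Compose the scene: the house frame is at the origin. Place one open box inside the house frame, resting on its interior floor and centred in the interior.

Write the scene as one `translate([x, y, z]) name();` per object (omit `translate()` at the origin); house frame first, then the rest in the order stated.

house_frame();
translate([1002, 2912, 0]) open_box();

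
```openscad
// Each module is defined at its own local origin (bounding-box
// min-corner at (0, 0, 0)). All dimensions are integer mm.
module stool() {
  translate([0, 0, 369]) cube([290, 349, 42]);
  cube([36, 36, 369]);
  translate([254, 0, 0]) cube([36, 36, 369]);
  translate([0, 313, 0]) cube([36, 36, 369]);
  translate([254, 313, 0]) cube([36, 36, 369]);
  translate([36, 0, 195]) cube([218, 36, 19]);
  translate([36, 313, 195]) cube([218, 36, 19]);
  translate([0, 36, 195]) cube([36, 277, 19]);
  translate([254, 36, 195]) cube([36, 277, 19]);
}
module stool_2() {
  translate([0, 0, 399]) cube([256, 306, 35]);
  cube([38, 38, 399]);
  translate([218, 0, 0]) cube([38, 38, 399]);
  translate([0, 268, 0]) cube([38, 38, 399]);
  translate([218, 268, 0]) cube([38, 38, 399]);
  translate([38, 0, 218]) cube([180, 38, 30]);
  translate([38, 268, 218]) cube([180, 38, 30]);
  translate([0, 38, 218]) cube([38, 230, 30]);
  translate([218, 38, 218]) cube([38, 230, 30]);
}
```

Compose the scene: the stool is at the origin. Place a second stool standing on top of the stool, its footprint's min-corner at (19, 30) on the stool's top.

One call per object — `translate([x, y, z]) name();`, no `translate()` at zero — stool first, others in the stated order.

stool();
translate([19, 30, 411]) stool_2();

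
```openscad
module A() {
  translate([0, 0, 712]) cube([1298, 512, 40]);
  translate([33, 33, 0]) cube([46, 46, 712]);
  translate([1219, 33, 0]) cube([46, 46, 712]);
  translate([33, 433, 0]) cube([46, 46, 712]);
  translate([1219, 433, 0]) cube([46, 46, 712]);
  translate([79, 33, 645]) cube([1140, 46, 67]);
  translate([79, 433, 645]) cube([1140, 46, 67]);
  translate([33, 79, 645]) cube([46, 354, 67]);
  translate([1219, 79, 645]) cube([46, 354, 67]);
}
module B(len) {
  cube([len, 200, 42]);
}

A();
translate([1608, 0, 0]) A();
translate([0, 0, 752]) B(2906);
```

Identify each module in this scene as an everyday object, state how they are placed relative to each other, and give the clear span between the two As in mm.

A is a table. B is a beam. A beam spans the tops of two tables. The clear span between the two tables is 310 mm.

Second table starts at x = 1608; first ends at x = 1298; clear span = 1608 − 1298 = 310 mm.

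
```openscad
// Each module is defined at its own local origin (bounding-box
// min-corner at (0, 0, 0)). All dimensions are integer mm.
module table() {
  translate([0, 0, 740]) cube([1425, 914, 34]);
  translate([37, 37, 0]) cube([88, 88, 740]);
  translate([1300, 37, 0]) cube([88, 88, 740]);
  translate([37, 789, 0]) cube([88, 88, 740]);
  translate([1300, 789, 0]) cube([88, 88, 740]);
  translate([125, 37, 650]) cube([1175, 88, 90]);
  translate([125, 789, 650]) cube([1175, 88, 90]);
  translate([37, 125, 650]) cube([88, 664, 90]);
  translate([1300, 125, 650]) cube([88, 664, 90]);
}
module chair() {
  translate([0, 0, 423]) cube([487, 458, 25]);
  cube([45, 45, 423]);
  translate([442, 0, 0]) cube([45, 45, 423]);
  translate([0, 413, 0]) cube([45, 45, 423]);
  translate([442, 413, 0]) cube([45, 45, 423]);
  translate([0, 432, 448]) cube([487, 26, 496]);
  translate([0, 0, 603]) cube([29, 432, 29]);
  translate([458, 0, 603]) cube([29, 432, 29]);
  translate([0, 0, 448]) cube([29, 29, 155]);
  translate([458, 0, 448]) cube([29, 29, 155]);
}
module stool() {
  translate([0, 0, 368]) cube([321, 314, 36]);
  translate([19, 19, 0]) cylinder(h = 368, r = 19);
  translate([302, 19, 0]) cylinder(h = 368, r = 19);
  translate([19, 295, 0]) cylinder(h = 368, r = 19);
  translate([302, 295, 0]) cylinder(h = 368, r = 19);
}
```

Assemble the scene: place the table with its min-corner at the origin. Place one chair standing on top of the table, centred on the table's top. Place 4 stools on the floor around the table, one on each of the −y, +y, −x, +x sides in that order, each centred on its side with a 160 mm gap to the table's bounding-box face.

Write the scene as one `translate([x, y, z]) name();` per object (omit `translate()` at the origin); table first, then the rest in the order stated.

table();
translate([469, 228, 774]) chair();
translate([552, -474, 0]) stool();
translate([552, 1074, 0]) stool();
translate([-481, 300, 0]) stool();
translate([1585, 300, 0]) stool();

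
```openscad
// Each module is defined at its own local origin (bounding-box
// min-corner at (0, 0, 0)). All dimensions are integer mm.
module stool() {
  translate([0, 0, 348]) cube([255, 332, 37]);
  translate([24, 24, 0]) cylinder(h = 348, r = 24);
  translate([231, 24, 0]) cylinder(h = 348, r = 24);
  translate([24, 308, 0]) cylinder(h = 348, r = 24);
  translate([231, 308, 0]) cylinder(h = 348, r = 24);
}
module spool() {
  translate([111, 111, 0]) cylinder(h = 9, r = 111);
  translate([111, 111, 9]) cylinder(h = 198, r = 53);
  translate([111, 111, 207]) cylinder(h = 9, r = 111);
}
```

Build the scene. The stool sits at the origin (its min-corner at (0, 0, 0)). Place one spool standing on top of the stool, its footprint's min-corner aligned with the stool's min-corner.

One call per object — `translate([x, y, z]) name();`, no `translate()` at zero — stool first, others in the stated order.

stool();
translate([0, 0, 385]) spool();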